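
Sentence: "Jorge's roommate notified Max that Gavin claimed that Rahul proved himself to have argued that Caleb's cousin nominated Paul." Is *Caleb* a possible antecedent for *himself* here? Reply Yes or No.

No

*himself* is a reflexive; Principle A requires it to be bound within its binding domain — the clause headed by 'proved'.
— Caleb: possessor inside the subject DP of the clause headed by 'nominated'; does not c-command the reflexive — cannot bind it (Principle A).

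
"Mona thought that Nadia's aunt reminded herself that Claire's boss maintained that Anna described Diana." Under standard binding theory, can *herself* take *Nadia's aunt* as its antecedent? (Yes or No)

*herself* is a reflexive; Principle A requires it to be bound within its binding domain — the clause headed by 'reminded'.
— Nadia's aunt: subject of the clause headed by 'reminded'; c-commands the reflexive within its binding domain — allowed (Principle A).

Yes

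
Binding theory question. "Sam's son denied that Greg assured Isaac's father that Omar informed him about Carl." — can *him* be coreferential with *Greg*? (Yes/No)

Yes

*him* is a pronoun; Principle B requires it to be free in its binding domain — the clause headed by 'informed'.
— Greg: subject of the clause headed by 'assured'; c-commands the pronoun but lies outside its binding domain — allowed.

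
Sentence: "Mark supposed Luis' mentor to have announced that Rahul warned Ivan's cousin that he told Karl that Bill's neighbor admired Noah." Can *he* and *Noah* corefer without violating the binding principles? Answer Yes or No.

*Noah* is an R-expression; Principle C requires it to be free (not bound by any c-commanding expression).
— he: subject of the clause headed by 'told'; the pronoun c-commands the R-expression — coreference blocked (Principle C).

No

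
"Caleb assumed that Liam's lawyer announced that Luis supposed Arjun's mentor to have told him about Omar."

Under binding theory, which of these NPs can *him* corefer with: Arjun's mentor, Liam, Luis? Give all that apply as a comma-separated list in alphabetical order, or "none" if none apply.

Liam, Luis

*him* is a pronoun; Principle B requires it to be free in its binding domain — the clause headed by 'told'.
— Arjun's mentor: subject of the clause headed by 'told'; c-commands the pronoun within its binding domain — blocked (Principle B).
— Liam: possessor inside the subject DP of the clause headed by 'announced'; does not c-command the pronoun — Principle B does not apply; allowed.
— Luis: subject of the clause headed by 'supposed'; c-commands the pronoun but lies outside its binding domain — allowed.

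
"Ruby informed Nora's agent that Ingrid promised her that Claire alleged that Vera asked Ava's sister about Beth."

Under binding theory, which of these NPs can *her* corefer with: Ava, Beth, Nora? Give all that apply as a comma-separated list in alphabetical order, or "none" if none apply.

*her* is a pronoun; Principle B requires it to be free in its binding domain — the clause headed by 'promised'.
— Ava: possessor inside the object DP of the clause headed by 'asked'; is c-commanded by the pronoun; coreference would bind this R-expression — blocked (Principle C).
— Beth: second object of the clause headed by 'asked'; is c-commanded by the pronoun; coreference would bind this R-expression — blocked (Principle C).
— Nora: possessor inside the object DP of the matrix clause; does not c-command the pronoun — Principle B does not apply; allowed.

Nora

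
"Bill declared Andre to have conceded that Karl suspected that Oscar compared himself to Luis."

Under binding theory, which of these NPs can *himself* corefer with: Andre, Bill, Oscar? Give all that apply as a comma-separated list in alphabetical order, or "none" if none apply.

*himself* is a reflexive; Principle A requires it to be bound within its binding domain — the clause headed by 'compared'.
— Andre: subject of the clause headed by 'conceded'; c-commands the reflexive but lies outside its binding domain — cannot bind it (Principle A).
— Bill: subject of the matrix clause; c-commands the reflexive but lies outside its binding domain — cannot bind it (Principle A).
— Oscar: subject of the clause headed by 'compared'; c-commands the reflexive within its binding domain — allowed (Principle A).

Oscar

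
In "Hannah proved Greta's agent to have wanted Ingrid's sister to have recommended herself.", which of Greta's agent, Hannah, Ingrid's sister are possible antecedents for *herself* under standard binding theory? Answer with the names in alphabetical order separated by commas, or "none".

Ingrid's sister

*herself* is a reflexive; Principle A requires it to be bound within its binding domain — the clause headed by 'recommended'.
— Greta's agent: subject of the clause headed by 'wanted'; c-commands the reflexive but lies outside its binding domain — cannot bind it (Principle A).
— Hannah: subject of the matrix clause; c-commands the reflexive but lies outside its binding domain — cannot bind it (Principle A).
— Ingrid's sister: subject of the clause headed by 'recommended'; c-commands the reflexive within its binding domain — allowed (Principle A).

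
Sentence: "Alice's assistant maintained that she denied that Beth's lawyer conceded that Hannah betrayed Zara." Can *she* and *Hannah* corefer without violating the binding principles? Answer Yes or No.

*Hannah* is an R-expression; Principle C requires it to be free (not bound by any c-commanding expression).
— she: subject of the clause headed by 'denied'; the pronoun c-commands the R-expression — coreference blocked (Principle C).

No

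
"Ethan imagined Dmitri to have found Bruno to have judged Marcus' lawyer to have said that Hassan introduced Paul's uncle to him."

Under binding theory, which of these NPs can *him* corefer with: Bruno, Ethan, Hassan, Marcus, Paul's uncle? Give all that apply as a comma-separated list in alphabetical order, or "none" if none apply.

Bruno, Ethan, Marcus

*him* is a pronoun; Principle B requires it to be free in its binding domain — the clause headed by 'introduced'.
— Bruno: subject of the clause headed by 'judged'; c-commands the pronoun but lies outside its binding domain — allowed.
— Ethan: subject of the matrix clause; c-commands the pronoun but lies outside its binding domain — allowed.
— Hassan: subject of the clause headed by 'introduced'; c-commands the pronoun within its binding domain — blocked (Principle B).
— Marcus: possessor inside the subject DP of the clause headed by 'said'; does not c-command the pronoun — Principle B does not apply; allowed.
— Paul's uncle: object of the clause headed by 'introduced'; c-commands the pronoun within its binding domain — blocked (Principle B).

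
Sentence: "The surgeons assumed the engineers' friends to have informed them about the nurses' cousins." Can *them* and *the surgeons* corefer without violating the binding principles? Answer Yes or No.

Yes

*the surgeons* is an R-expression; Principle C requires it to be free (not bound by any c-commanding expression).
— them: object of the clause headed by 'informed'; the pronoun does not c-command the R-expression — coreference allowed.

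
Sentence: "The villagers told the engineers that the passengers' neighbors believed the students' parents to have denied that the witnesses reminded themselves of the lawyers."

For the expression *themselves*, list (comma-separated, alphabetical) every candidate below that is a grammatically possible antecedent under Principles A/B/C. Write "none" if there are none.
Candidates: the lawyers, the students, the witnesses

*themselves* is a reflexive; Principle A requires it to be bound within its binding domain — the clause headed by 'reminded'.
— the lawyers: second object of the clause headed by 'reminded'; does not c-command the reflexive — cannot bind it (Principle A).
— the students: possessor inside the subject DP of the clause headed by 'denied'; does not c-command the reflexive — cannot bind it (Principle A).
— the witnesses: subject of the clause headed by 'reminded'; c-commands the reflexive within its binding domain — allowed (Principle A).

the witnesses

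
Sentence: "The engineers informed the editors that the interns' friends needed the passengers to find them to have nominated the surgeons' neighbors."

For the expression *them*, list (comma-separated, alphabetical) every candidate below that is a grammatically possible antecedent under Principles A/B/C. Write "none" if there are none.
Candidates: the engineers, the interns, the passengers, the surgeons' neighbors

the engineers, the interns

*them* is a pronoun; Principle B requires it to be free in its binding domain — the clause headed by 'find'.
— the engineers: subject of the matrix clause; c-commands the pronoun but lies outside its binding domain — allowed.
— the interns: possessor inside the subject DP of the clause headed by 'needed'; does not c-command the pronoun — Principle B does not apply; allowed.
— the passengers: subject of the clause headed by 'find'; c-commands the pronoun within its binding domain — blocked (Principle B).
— the surgeons' neighbors: object of the clause headed by 'nominated'; is c-commanded by the pronoun; coreference would bind this R-expression — blocked (Principle C).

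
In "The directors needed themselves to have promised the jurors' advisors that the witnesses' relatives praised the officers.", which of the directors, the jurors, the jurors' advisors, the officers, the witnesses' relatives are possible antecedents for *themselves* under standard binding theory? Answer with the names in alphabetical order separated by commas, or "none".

the directors

*themselves* is a reflexive; Principle A requires it to be bound within its binding domain — the matrix clause.
— the directors: subject of the matrix clause; c-commands the reflexive within its binding domain — allowed (Principle A).
— the jurors: possessor inside the object DP of the clause headed by 'promised'; does not c-command the reflexive — cannot bind it (Principle A).
— the jurors' advisors: object of the clause headed by 'promised'; does not c-command the reflexive — cannot bind it (Principle A).
— the officers: object of the clause headed by 'praised'; does not c-command the reflexive — cannot bind it (Principle A).
— the witnesses' relatives: subject of the clause headed by 'praised'; does not c-command the reflexive — cannot bind it (Principle A).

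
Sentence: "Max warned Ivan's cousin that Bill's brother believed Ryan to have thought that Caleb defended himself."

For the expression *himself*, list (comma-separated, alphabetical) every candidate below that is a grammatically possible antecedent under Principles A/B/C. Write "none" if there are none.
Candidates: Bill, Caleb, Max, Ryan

Caleb

*himself* is a reflexive; Principle A requires it to be bound within its binding domain — the clause headed by 'defended'.
— Bill: possessor inside the subject DP of the clause headed by 'believed'; does not c-command the reflexive — cannot bind it (Principle A).
— Caleb: subject of the clause headed by 'defended'; c-commands the reflexive within its binding domain — allowed (Principle A).
— Max: subject of the matrix clause; c-commands the reflexive but lies outside its binding domain — cannot bind it (Principle A).
— Ryan: subject of the clause headed by 'thought'; c-commands the reflexive but lies outside its binding domain — cannot bind it (Principle A).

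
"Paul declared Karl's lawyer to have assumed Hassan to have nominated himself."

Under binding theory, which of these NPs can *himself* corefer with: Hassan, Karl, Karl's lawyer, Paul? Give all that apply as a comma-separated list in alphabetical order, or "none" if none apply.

Hassan

*himself* is a reflexive; Principle A requires it to be bound within its binding domain — the clause headed by 'nominated'.
— Hassan: subject of the clause headed by 'nominated'; c-commands the reflexive within its binding domain — allowed (Principle A).
— Karl: possessor inside the subject DP of the clause headed by 'assumed'; does not c-command the reflexive — cannot bind it (Principle A).
— Karl's lawyer: subject of the clause headed by 'assumed'; c-commands the reflexive but lies outside its binding domain — cannot bind it (Principle A).
— Paul: subject of the matrix clause; c-commands the reflexive but lies outside its binding domain — cannot bind it (Principle A).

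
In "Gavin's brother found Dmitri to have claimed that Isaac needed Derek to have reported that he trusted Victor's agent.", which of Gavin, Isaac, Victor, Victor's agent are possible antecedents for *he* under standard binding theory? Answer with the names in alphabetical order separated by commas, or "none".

*he* is a pronoun; Principle B requires it to be free in its binding domain — the clause headed by 'trusted'.
— Gavin: possessor inside the subject DP of the matrix clause; does not c-command the pronoun — Principle B does not apply; allowed.
— Isaac: subject of the clause headed by 'needed'; c-commands the pronoun but lies outside its binding domain — allowed.
— Victor: possessor inside the object DP of the clause headed by 'trusted'; is c-commanded by the pronoun; coreference would bind this R-expression — blocked (Principle C).
— Victor's agent: object of the clause headed by 'trusted'; is c-commanded by the pronoun; coreference would bind this R-expression — blocked (Principle C).

Gavin, Isaac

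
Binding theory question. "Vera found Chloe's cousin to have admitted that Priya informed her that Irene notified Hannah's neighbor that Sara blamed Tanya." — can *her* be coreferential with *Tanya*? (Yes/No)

No

*her* is a pronoun; Principle B requires it to be free in its binding domain — the clause headed by 'informed'.
— Tanya: object of the clause headed by 'blamed'; is c-commanded by the pronoun; coreference would bind this R-expression — blocked (Principle C).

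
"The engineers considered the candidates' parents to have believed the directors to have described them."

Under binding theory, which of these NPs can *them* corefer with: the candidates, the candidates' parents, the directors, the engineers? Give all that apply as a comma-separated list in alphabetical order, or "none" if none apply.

the candidates, the candidates' parents, the engineers

*them* is a pronoun; Principle B requires it to be free in its binding domain — the clause headed by 'described'.
— the candidates: possessor inside the subject DP of the clause headed by 'believed'; does not c-command the pronoun — Principle B does not apply; allowed.
— the candidates' parents: subject of the clause headed by 'believed'; c-commands the pronoun but lies outside its binding domain — allowed.
— the directors: subject of the clause headed by 'described'; c-commands the pronoun within its binding domain — blocked (Principle B).
— the engineers: subject of the matrix clause; c-commands the pronoun but lies outside its binding domain — allowed.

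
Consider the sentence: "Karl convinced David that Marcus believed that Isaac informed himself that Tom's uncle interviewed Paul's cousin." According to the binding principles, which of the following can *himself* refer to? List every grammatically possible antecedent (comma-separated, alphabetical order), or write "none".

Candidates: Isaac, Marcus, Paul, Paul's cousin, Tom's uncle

Isaac

*himself* is a reflexive; Principle A requires it to be bound within its binding domain — the clause headed by 'informed'.
— Isaac: subject of the clause headed by 'informed'; c-commands the reflexive within its binding domain — allowed (Principle A).
— Marcus: subject of the clause headed by 'believed'; c-commands the reflexive but lies outside its binding domain — cannot bind it (Principle A).
— Paul: possessor inside the object DP of the clause headed by 'interviewed'; does not c-command the reflexive — cannot bind it (Principle A).
— Paul's cousin: object of the clause headed by 'interviewed'; does not c-command the reflexive — cannot bind it (Principle A).
— Tom's uncle: subject of the clause headed by 'interviewed'; does not c-command the reflexive — cannot bind it (Principle A).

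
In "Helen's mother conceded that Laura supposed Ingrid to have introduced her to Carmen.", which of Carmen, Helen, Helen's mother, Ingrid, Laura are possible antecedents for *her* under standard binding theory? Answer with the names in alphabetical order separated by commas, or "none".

Helen, Helen's mother, Laura

*her* is a pronoun; Principle B requires it to be free in its binding domain — the clause headed by 'introduced'.
— Carmen: second object of the clause headed by 'introduced'; is c-commanded by the pronoun; coreference would bind this R-expression — blocked (Principle C).
— Helen: possessor inside the subject DP of the matrix clause; does not c-command the pronoun — Principle B does not apply; allowed.
— Helen's mother: subject of the matrix clause; c-commands the pronoun but lies outside its binding domain — allowed.
— Ingrid: subject of the clause headed by 'introduced'; c-commands the pronoun within its binding domain — blocked (Principle B).
— Laura: subject of the clause headed by 'supposed'; c-commands the pronoun but lies outside its binding domain — allowed.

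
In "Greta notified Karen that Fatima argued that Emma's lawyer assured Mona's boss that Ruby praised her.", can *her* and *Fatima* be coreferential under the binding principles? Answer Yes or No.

*Fatima* is an R-expression; Principle C requires it to be free (not bound by any c-commanding expression).
— her: object of the clause headed by 'praised'; the pronoun does not c-command the R-expression — coreference allowed.

Yes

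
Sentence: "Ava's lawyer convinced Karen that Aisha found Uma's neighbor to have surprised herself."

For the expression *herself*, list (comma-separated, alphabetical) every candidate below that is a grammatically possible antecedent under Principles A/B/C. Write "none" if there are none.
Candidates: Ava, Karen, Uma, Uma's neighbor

Uma's neighbor

*herself* is a reflexive; Principle A requires it to be bound within its binding domain — the clause headed by 'surprised'.
— Ava: possessor inside the subject DP of the matrix clause; does not c-command the reflexive — cannot bind it (Principle A).
— Karen: object of the matrix clause; c-commands the reflexive but lies outside its binding domain — cannot bind it (Principle A).
— Uma: possessor inside the subject DP of the clause headed by 'surprised'; does not c-command the reflexive — cannot bind it (Principle A).
— Uma's neighbor: subject of the clause headed by 'surprised'; c-commands the reflexive within its binding domain — allowed (Principle A).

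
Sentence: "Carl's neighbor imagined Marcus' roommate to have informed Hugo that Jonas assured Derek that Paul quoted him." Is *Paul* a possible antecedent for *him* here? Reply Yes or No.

No

*him* is a pronoun; Principle B requires it to be free in its binding domain — the clause headed by 'quoted'.
— Paul: subject of the clause headed by 'quoted'; c-commands the pronoun within its binding domain — blocked (Principle B).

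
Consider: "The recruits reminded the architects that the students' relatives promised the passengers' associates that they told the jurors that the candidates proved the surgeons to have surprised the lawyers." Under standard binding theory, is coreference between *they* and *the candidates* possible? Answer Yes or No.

No

*the candidates* is an R-expression; Principle C requires it to be free (not bound by any c-commanding expression).
— they: subject of the clause headed by 'told'; the pronoun c-commands the R-expression — coreference blocked (Principle C).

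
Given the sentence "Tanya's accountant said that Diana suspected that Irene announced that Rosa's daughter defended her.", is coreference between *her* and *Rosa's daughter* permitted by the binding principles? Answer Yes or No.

No

*her* is a pronoun; Principle B requires it to be free in its binding domain — the clause headed by 'defended'.
— Rosa's daughter: subject of the clause headed by 'defended'; c-commands the pronoun within its binding domain — blocked (Principle B).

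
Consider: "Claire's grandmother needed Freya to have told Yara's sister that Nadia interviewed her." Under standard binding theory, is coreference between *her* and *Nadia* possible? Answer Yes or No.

No

*Nadia* is an R-expression; Principle C requires it to be free (not bound by any c-commanding expression).
— her: object of the clause headed by 'interviewed'; the R-expression locally c-commands the pronoun — coreference blocked (Principle B on the pronoun).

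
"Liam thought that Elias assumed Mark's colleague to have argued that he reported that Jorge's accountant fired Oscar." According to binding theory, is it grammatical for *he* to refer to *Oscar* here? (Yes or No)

*Oscar* is an R-expression; Principle C requires it to be free (not bound by any c-commanding expression).
— he: subject of the clause headed by 'reported'; the pronoun c-commands the R-expression — coreference blocked (Principle C).

No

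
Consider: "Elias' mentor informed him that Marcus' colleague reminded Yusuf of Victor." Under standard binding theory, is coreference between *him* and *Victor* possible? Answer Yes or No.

No

*Victor* is an R-expression; Principle C requires it to be free (not bound by any c-commanding expression).
— him: object of the matrix clause; the pronoun c-commands the R-expression — coreference blocked (Principle C).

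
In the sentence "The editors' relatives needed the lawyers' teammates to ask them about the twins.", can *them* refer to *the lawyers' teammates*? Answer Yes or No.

No

*them* is a pronoun; Principle B requires it to be free in its binding domain — the clause headed by 'ask'.
— the lawyers' teammates: subject of the clause headed by 'ask'; c-commands the pronoun within its binding domain — blocked (Principle B).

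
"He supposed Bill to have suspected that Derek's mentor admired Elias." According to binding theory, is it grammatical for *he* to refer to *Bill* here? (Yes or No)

No

*Bill* is an R-expression; Principle C requires it to be free (not bound by any c-commanding expression).
— he: subject of the matrix clause; the pronoun c-commands the R-expression — coreference blocked (Principle C).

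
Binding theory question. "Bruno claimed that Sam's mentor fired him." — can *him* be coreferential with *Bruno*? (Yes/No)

Yes

*him* is a pronoun; Principle B requires it to be free in its binding domain — the clause headed by 'fired'.
— Bruno: subject of the matrix clause; c-commands the pronoun but lies outside its binding domain — allowed.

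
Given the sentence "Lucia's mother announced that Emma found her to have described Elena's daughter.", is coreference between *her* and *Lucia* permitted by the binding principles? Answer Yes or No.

Yes

*her* is a pronoun; Principle B requires it to be free in its binding domain — the clause headed by 'found'.
— Lucia: possessor inside the subject DP of the matrix clause; does not c-command the pronoun — Principle B does not apply; allowed.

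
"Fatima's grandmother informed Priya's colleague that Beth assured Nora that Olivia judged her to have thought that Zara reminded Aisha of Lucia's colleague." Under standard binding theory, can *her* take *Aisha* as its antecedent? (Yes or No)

*her* is a pronoun; Principle B requires it to be free in its binding domain — the clause headed by 'judged'.
— Aisha: object of the clause headed by 'reminded'; is c-commanded by the pronoun; coreference would bind this R-expression — blocked (Principle C).

No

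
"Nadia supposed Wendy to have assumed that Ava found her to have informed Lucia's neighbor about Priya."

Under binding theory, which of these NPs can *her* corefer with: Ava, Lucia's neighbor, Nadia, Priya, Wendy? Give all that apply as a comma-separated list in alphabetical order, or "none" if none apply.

Nadia, Wendy

*her* is a pronoun; Principle B requires it to be free in its binding domain — the clause headed by 'found'.
— Ava: subject of the clause headed by 'found'; c-commands the pronoun within its binding domain — blocked (Principle B).
— Lucia's neighbor: object of the clause headed by 'informed'; is c-commanded by the pronoun; coreference would bind this R-expression — blocked (Principle C).
— Nadia: subject of the matrix clause; c-commands the pronoun but lies outside its binding domain — allowed.
— Priya: second object of the clause headed by 'informed'; is c-commanded by the pronoun; coreference would bind this R-expression — blocked (Principle C).
— Wendy: subject of the clause headed by 'assumed'; c-commands the pronoun but lies outside its binding domain — allowed.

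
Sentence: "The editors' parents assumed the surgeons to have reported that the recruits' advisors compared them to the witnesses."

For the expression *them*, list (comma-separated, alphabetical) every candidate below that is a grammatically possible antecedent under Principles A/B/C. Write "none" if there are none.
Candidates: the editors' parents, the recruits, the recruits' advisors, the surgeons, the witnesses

*them* is a pronoun; Principle B requires it to be free in its binding domain — the clause headed by 'compared'.
— the editors' parents: subject of the matrix clause; c-commands the pronoun but lies outside its binding domain — allowed.
— the recruits: possessor inside the subject DP of the clause headed by 'compared'; does not c-command the pronoun — Principle B does not apply; allowed.
— the recruits' advisors: subject of the clause headed by 'compared'; c-commands the pronoun within its binding domain — blocked (Principle B).
— the surgeons: subject of the clause headed by 'reported'; c-commands the pronoun but lies outside its binding domain — allowed.
— the witnesses: second object of the clause headed by 'compared'; is c-commanded by the pronoun; coreference would bind this R-expression — blocked (Principle C).

the editors' parents, the recruits, the surgeons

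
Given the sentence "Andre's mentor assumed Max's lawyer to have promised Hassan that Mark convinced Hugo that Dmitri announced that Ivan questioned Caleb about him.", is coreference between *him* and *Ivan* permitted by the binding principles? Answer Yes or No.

*him* is a pronoun; Principle B requires it to be free in its binding domain — the clause headed by 'questioned'.
— Ivan: subject of the clause headed by 'questioned'; c-commands the pronoun within its binding domain — blocked (Principle B).

No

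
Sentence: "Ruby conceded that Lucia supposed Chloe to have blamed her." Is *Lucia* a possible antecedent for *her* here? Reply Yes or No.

*her* is a pronoun; Principle B requires it to be free in its binding domain — the clause headed by 'blamed'.
— Lucia: subject of the clause headed by 'supposed'; c-commands the pronoun but lies outside its binding domain — allowed.

Yes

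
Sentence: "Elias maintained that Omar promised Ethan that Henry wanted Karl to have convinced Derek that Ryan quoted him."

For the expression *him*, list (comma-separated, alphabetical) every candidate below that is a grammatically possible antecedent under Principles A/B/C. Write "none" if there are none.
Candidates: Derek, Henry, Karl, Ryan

*him* is a pronoun; Principle B requires it to be free in its binding domain — the clause headed by 'quoted'.
— Derek: object of the clause headed by 'convinced'; c-commands the pronoun but lies outside its binding domain — allowed.
— Henry: subject of the clause headed by 'wanted'; c-commands the pronoun but lies outside its binding domain — allowed.
— Karl: subject of the clause headed by 'convinced'; c-commands the pronoun but lies outside its binding domain — allowed.
— Ryan: subject of the clause headed by 'quoted'; c-commands the pronoun within its binding domain — blocked (Principle B).

Derek, Henry, Karl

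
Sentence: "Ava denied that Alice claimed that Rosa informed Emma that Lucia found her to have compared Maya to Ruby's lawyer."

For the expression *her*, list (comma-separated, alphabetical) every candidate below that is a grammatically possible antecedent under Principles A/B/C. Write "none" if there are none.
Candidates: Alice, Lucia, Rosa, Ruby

*her* is a pronoun; Principle B requires it to be free in its binding domain — the clause headed by 'found'.
— Alice: subject of the clause headed by 'claimed'; c-commands the pronoun but lies outside its binding domain — allowed.
— Lucia: subject of the clause headed by 'found'; c-commands the pronoun within its binding domain — blocked (Principle B).
— Rosa: subject of the clause headed by 'informed'; c-commands the pronoun but lies outside its binding domain — allowed.
— Ruby: possessor inside the second object DP of the clause headed by 'compared'; is c-commanded by the pronoun; coreference would bind this R-expression — blocked (Principle C).

Alice, Rosa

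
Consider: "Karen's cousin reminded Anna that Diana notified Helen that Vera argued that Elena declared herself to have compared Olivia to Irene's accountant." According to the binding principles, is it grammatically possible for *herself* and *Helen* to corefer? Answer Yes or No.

*herself* is a reflexive; Principle A requires it to be bound within its binding domain — the clause headed by 'declared'.
— Helen: object of the clause headed by 'notified'; c-commands the reflexive but lies outside its binding domain — cannot bind it (Principle A).

No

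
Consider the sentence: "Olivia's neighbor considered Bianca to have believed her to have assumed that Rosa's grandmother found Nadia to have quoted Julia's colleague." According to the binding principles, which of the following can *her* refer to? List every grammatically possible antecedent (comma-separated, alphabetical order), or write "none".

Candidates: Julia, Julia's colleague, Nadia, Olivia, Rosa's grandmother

*her* is a pronoun; Principle B requires it to be free in its binding domain — the clause headed by 'believed'.
— Julia: possessor inside the object DP of the clause headed by 'quoted'; is c-commanded by the pronoun; coreference would bind this R-expression — blocked (Principle C).
— Julia's colleague: object of the clause headed by 'quoted'; is c-commanded by the pronoun; coreference would bind this R-expression — blocked (Principle C).
— Nadia: subject of the clause headed by 'quoted'; is c-commanded by the pronoun; coreference would bind this R-expression — blocked (Principle C).
— Olivia: possessor inside the subject DP of the matrix clause; does not c-command the pronoun — Principle B does not apply; allowed.
— Rosa's grandmother: subject of the clause headed by 'found'; is c-commanded by the pronoun; coreference would bind this R-expression — blocked (Principle C).

Olivia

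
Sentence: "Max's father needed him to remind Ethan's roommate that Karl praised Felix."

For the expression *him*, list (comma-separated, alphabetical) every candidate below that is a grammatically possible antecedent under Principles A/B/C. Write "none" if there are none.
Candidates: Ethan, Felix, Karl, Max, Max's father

*him* is a pronoun; Principle B requires it to be free in its binding domain — the matrix clause.
— Ethan: possessor inside the object DP of the clause headed by 'remind'; is c-commanded by the pronoun; coreference would bind this R-expression — blocked (Principle C).
— Felix: object of the clause headed by 'praised'; is c-commanded by the pronoun; coreference would bind this R-expression — blocked (Principle C).
— Karl: subject of the clause headed by 'praised'; is c-commanded by the pronoun; coreference would bind this R-expression — blocked (Principle C).
— Max: possessor inside the subject DP of the matrix clause; does not c-command the pronoun — Principle B does not apply; allowed.
— Max's father: subject of the matrix clause; c-commands the pronoun within its binding domain — blocked (Principle B).

Max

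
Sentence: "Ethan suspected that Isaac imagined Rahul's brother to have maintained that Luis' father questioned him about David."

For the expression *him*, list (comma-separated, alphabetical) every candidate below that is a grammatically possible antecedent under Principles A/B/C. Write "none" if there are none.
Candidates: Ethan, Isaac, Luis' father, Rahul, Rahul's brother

*him* is a pronoun; Principle B requires it to be free in its binding domain — the clause headed by 'questioned'.
— Ethan: subject of the matrix clause; c-commands the pronoun but lies outside its binding domain — allowed.
— Isaac: subject of the clause headed by 'imagined'; c-commands the pronoun but lies outside its binding domain — allowed.
— Luis' father: subject of the clause headed by 'questioned'; c-commands the pronoun within its binding domain — blocked (Principle B).
— Rahul: possessor inside the subject DP of the clause headed by 'maintained'; does not c-command the pronoun — Principle B does not apply; allowed.
— Rahul's brother: subject of the clause headed by 'maintained'; c-commands the pronoun but lies outside its binding domain — allowed.

Ethan, Isaac, Rahul, Rahul's brother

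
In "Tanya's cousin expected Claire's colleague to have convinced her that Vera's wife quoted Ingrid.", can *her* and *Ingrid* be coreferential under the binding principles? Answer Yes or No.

*Ingrid* is an R-expression; Principle C requires it to be free (not bound by any c-commanding expression).
— her: object of the clause headed by 'convinced'; the pronoun c-commands the R-expression — coreference blocked (Principle C).

No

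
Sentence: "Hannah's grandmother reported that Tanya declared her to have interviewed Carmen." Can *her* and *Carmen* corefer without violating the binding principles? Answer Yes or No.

*Carmen* is an R-expression; Principle C requires it to be free (not bound by any c-commanding expression).
— her: subject of the clause headed by 'interviewed'; the pronoun c-commands the R-expression — coreference blocked (Principle C).

No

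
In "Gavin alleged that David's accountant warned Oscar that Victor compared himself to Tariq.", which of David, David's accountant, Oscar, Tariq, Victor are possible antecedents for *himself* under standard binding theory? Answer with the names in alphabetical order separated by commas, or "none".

Victor

*himself* is a reflexive; Principle A requires it to be bound within its binding domain — the clause headed by 'compared'.
— David: possessor inside the subject DP of the clause headed by 'warned'; does not c-command the reflexive — cannot bind it (Principle A).
— David's accountant: subject of the clause headed by 'warned'; c-commands the reflexive but lies outside its binding domain — cannot bind it (Principle A).
— Oscar: object of the clause headed by 'warned'; c-commands the reflexive but lies outside its binding domain — cannot bind it (Principle A).
— Tariq: second object of the clause headed by 'compared'; does not c-command the reflexive — cannot bind it (Principle A).
— Victor: subject of the clause headed by 'compared'; c-commands the reflexive within its binding domain — allowed (Principle A).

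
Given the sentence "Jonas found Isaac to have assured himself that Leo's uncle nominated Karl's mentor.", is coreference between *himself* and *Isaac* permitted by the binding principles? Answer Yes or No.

*himself* is a reflexive; Principle A requires it to be bound within its binding domain — the clause headed by 'assured'.
— Isaac: subject of the clause headed by 'assured'; c-commands the reflexive within its binding domain — allowed (Principle A).

Yes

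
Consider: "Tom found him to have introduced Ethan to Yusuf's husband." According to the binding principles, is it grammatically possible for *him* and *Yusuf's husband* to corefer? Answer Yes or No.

No

*him* is a pronoun; Principle B requires it to be free in its binding domain — the matrix clause.
— Yusuf's husband: second object of the clause headed by 'introduced'; is c-commanded by the pronoun; coreference would bind this R-expression — blocked (Principle C).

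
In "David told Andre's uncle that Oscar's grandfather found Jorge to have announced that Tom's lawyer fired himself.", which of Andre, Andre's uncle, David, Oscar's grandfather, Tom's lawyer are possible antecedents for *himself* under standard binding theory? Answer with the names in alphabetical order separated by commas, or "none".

*himself* is a reflexive; Principle A requires it to be bound within its binding domain — the clause headed by 'fired'.
— Andre: possessor inside the object DP of the matrix clause; does not c-command the reflexive — cannot bind it (Principle A).
— Andre's uncle: object of the matrix clause; c-commands the reflexive but lies outside its binding domain — cannot bind it (Principle A).
— David: subject of the matrix clause; c-commands the reflexive but lies outside its binding domain — cannot bind it (Principle A).
— Oscar's grandfather: subject of the clause headed by 'found'; c-commands the reflexive but lies outside its binding domain — cannot bind it (Principle A).
— Tom's lawyer: subject of the clause headed by 'fired'; c-commands the reflexive within its binding domain — allowed (Principle A).

Tom's lawyer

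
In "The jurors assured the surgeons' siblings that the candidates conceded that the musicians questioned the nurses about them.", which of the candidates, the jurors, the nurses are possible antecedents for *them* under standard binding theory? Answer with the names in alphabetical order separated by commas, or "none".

*them* is a pronoun; Principle B requires it to be free in its binding domain — the clause headed by 'questioned'.
— the candidates: subject of the clause headed by 'conceded'; c-commands the pronoun but lies outside its binding domain — allowed.
— the jurors: subject of the matrix clause; c-commands the pronoun but lies outside its binding domain — allowed.
— the nurses: object of the clause headed by 'questioned'; c-commands the pronoun within its binding domain — blocked (Principle B).

the candidates, the jurors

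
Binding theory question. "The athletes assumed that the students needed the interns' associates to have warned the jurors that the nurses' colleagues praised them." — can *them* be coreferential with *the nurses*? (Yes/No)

*them* is a pronoun; Principle B requires it to be free in its binding domain — the clause headed by 'praised'.
— the nurses: possessor inside the subject DP of the clause headed by 'praised'; does not c-command the pronoun — Principle B does not apply; allowed.

Yes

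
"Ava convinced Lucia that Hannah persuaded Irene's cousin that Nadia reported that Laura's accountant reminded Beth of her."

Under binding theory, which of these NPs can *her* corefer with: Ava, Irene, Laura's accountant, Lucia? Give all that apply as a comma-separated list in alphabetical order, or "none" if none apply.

Ava, Irene, Lucia

*her* is a pronoun; Principle B requires it to be free in its binding domain — the clause headed by 'reminded'.
— Ava: subject of the matrix clause; c-commands the pronoun but lies outside its binding domain — allowed.
— Irene: possessor inside the object DP of the clause headed by 'persuaded'; does not c-command the pronoun — Principle B does not apply; allowed.
— Laura's accountant: subject of the clause headed by 'reminded'; c-commands the pronoun within its binding domain — blocked (Principle B).
— Lucia: object of the matrix clause; c-commands the pronoun but lies outside its binding domain — allowed.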